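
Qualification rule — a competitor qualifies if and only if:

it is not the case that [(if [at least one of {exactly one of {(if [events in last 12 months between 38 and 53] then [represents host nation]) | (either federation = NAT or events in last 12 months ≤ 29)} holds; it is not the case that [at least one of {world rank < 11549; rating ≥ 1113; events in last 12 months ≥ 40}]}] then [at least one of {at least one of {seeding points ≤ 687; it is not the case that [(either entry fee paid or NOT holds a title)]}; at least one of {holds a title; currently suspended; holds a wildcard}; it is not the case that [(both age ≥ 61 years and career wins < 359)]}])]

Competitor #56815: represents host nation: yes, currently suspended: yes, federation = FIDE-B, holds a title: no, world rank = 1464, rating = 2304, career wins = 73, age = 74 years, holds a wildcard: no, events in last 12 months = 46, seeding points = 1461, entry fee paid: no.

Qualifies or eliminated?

Eliminated

Atomic conditions:
  events in last 12 months between 38 and 53: 46 in [38, 53] is true
  represents host nation: yes → true
  federation = NAT: FIDE-B == NAT is false
  events in last 12 months ≤ 29: 46 ≤ 29 is false
  world rank < 11549: 1464 < 11549 is true
  rating ≥ 1113: 2304 ≥ 1113 is true
  events in last 12 months ≥ 40: 46 ≥ 40 is true
  seeding points ≤ 687: 1461 ≤ 687 is false
  entry fee paid: no → false
  NOT holds a title: no → true
  holds a title: no → false
  currently suspended: yes → true
  holds a wildcard: no → false
  age ≥ 61 years: 74 ≥ 61 is true
  career wins < 359: 73 < 359 is true
Combine:
[1.1.1.1] true → true = true
[1.1.1.2] false OR false = false
[1.1.1] exactly-one(true, false) = true
[1.1.2.1] true OR true OR true = true
[1.1.2] NOT true = false
[1.1] true OR false = true
[1.2.1.2.1] false OR true = true
[1.2.1.2] NOT true = false
[1.2.1] false OR false = false
[1.2.2] false OR true OR false = true
[1.2.3.1] true AND true = true
[1.2.3] NOT true = false
[1.2] false OR true OR false = true
[1] true → true = true
[root] NOT true = false
Overall: false → eliminated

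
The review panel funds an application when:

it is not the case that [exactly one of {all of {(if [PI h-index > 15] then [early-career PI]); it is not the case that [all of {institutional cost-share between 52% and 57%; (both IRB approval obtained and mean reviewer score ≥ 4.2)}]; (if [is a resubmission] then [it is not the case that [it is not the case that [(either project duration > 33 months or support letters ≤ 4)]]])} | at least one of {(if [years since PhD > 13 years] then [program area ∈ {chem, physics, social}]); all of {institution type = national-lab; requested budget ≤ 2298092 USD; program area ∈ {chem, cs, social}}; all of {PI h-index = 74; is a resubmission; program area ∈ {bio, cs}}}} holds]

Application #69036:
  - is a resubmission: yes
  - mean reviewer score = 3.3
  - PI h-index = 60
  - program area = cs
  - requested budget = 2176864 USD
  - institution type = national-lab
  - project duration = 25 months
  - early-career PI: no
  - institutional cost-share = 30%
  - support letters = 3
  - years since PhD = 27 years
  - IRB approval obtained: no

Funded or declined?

Declined

Atomic conditions:
  PI h-index > 15: 60 > 15 is true
  early-career PI: no → false
  institutional cost-share between 52% and 57%: 30 in [52, 57] is false
  IRB approval obtained: no → false
  mean reviewer score ≥ 4.2: 3.3 ≥ 4.2 is false
  is a resubmission: yes → true
  project duration > 33 months: 25 > 33 is false
  support letters ≤ 4: 3 ≤ 4 is true
  years since PhD > 13 years: 27 > 13 is true
  program area ∈ {chem, physics, social}: cs is not in the set → false
  institution type = national-lab: national-lab == national-lab is true
  requested budget ≤ 2298092 USD: 2176864 ≤ 2298092 is true
  program area ∈ {chem, cs, social}: cs is in the set → true
  PI h-index = 74: 60 == 74 is false
  program area ∈ {bio, cs}: cs is in the set → true
Combine:
[1.1.1] true → false = false
[1.1.2.1.2] false AND false = false
[1.1.2.1] false AND false = false
[1.1.2] NOT false = true
[1.1.3.2.1.1] false OR true = true
[1.1.3.2.1] NOT true = false
[1.1.3.2] NOT false = true
[1.1.3] true → true = true
[1.1] false AND true AND true = false
[1.2.1] true → false = false
[1.2.2] true AND true AND true = true
[1.2.3] false AND true AND true = false
[1.2] false OR true OR false = true
[1] exactly-one(false, true) = true
[root] NOT true = false
Overall: false → declined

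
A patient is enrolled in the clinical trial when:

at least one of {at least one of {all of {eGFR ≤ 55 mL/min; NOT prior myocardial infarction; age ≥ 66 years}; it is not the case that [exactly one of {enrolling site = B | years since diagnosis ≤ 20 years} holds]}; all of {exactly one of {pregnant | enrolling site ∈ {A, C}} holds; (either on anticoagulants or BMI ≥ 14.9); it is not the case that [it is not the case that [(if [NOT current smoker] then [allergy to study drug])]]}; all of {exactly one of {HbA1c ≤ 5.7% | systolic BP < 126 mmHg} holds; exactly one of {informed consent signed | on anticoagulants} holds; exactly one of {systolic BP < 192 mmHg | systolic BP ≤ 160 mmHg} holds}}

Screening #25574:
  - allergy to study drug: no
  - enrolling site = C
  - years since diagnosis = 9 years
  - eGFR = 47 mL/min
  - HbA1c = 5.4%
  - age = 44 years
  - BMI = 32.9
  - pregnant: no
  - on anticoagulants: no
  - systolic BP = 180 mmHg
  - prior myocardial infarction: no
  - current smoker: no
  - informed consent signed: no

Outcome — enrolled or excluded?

Excluded

Atomic conditions:
  eGFR ≤ 55 mL/min: 47 ≤ 55 is true
  NOT prior myocardial infarction: no → true
  age ≥ 66 years: 44 ≥ 66 is false
  enrolling site = B: C == B is false
  years since diagnosis ≤ 20 years: 9 ≤ 20 is true
  pregnant: no → false
  enrolling site ∈ {A, C}: C is in the set → true
  on anticoagulants: no → false
  BMI ≥ 14.9: 32.9 ≥ 14.9 is true
  NOT current smoker: no → true
  allergy to study drug: no → false
  HbA1c ≤ 5.7%: 5.4 ≤ 5.7 is true
  systolic BP < 126 mmHg: 180 < 126 is false
  informed consent signed: no → false
  systolic BP < 192 mmHg: 180 < 192 is true
  systolic BP ≤ 160 mmHg: 180 ≤ 160 is false
Combine:
[1.1] true AND true AND false = false
[1.2.1] exactly-one(false, true) = true
[1.2] NOT true = false
[1] false OR false = false
[2.1] exactly-one(false, true) = true
[2.2] false OR true = true
[2.3.1.1] true → false = false
[2.3.1] NOT false = true
[2.3] NOT true = false
[2] true AND true AND false = false
[3.1] exactly-one(true, false) = true
[3.2] exactly-one(false, false) = false
[3.3] exactly-one(true, false) = true
[3] true AND false AND true = false
[root] false OR false OR false = false
Overall: false → excluded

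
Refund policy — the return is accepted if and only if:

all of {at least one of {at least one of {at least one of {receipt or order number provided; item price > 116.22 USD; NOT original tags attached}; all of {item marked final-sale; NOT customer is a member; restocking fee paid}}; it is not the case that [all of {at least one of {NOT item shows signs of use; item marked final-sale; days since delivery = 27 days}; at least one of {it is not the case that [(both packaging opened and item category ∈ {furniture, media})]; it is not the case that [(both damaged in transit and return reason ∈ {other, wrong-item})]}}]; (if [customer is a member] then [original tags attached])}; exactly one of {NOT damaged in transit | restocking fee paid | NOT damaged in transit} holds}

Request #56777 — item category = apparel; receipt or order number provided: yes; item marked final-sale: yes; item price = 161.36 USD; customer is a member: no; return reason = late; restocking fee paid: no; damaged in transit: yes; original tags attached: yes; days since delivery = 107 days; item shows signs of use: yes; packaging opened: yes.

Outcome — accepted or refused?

Refused

Atomic conditions:
  receipt or order number provided: yes → true
  item price > 116.22 USD: 161.36 > 116.22 is true
  NOT original tags attached: yes → false
  item marked final-sale: yes → true
  NOT customer is a member: no → true
  restocking fee paid: no → false
  NOT item shows signs of use: yes → false
  days since delivery = 27 days: 107 == 27 is false
  packaging opened: yes → true
  item category ∈ {furniture, media}: apparel is not in the set → false
  damaged in transit: yes → true
  return reason ∈ {other, wrong-item}: late is not in the set → false
  customer is a member: no → false
  original tags attached: yes → true
  NOT damaged in transit: yes → false
Combine:
[1.1.1] true OR true OR false = true
[1.1.2] true AND true AND false = false
[1.1] true OR false = true
[1.2.1.1] false OR true OR false = true
[1.2.1.2.1.1] true AND false = false
[1.2.1.2.1] NOT false = true
[1.2.1.2.2.1] true AND false = false
[1.2.1.2.2] NOT false = true
[1.2.1.2] true OR true = true
[1.2.1] true AND true = true
[1.2] NOT true = false
[1.3] false → true (antecedent false ⇒ implication holds) = true
[1] true OR false OR true = true
[2] exactly-one(false, false, false) = false
[root] true AND false = false
Overall: false → refused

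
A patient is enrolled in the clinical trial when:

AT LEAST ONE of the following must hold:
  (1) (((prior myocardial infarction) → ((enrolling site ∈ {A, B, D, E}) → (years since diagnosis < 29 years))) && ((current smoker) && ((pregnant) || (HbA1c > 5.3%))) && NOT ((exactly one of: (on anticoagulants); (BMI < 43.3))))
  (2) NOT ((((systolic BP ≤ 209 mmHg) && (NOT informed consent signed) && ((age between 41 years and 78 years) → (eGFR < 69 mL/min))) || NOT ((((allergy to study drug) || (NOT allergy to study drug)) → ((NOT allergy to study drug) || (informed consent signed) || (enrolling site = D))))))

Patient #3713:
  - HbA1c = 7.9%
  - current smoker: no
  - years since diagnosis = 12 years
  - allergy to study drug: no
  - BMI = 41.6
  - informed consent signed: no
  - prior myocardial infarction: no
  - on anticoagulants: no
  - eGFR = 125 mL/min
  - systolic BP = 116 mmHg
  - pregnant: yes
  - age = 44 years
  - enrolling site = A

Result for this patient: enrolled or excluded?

Enrolled

Atomic conditions:
  prior myocardial infarction: no → false
  enrolling site ∈ {A, B, D, E}: A is in the set → true
  years since diagnosis < 29 years: 12 < 29 is true
  current smoker: no → false
  pregnant: yes → true
  HbA1c > 5.3%: 7.9 > 5.3 is true
  on anticoagulants: no → false
  BMI < 43.3: 41.6 < 43.3 is true
  systolic BP ≤ 209 mmHg: 116 ≤ 209 is true
  NOT informed consent signed: no → true
  age between 41 years and 78 years: 44 in [41, 78] is true
  eGFR < 69 mL/min: 125 < 69 is false
  allergy to study drug: no → false
  NOT allergy to study drug: no → true
  informed consent signed: no → false
  enrolling site = D: A == D is false
Combine:
[1.1.2] true → true = true
[1.1] false → true (antecedent false ⇒ implication holds) = true
[1.2.2] true OR true = true
[1.2] false AND true = false
[1.3.1] exactly-one(false, true) = true
[1.3] NOT true = false
[1] true AND false AND false = false
[2.1.1.3] true → false = false
[2.1.1] true AND true AND false = false
[2.1.2.1.1] false OR true = true
[2.1.2.1.2] true OR false OR false = true
[2.1.2.1] true → true = true
[2.1.2] NOT true = false
[2.1] false OR false = false
[2] NOT false = true
[root] false OR true = true
Overall: true → enrolled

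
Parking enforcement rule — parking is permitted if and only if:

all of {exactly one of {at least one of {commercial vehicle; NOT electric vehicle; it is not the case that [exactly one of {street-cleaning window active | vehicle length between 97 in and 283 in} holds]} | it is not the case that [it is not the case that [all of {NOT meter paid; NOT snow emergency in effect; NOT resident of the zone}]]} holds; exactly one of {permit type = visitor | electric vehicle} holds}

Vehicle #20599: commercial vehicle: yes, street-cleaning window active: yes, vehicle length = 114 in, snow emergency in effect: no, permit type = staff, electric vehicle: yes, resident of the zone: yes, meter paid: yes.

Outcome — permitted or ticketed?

Atomic conditions:
  commercial vehicle: yes → true
  NOT electric vehicle: yes → false
  street-cleaning window active: yes → true
  vehicle length between 97 in and 283 in: 114 in [97, 283] is true
  NOT meter paid: yes → false
  NOT snow emergency in effect: no → true
  NOT resident of the zone: yes → false
  permit type = visitor: staff == visitor is false
  electric vehicle: yes → true
Combine:
[1.1.3.1] exactly-one(true, true) = false
[1.1.3] NOT false = true
[1.1] true OR false OR true = true
[1.2.1.1] false AND true AND false = false
[1.2.1] NOT false = true
[1.2] NOT true = false
[1] exactly-one(true, false) = true
[2] exactly-one(false, true) = true
[root] true AND true = true
Overall: true → permitted

Permitted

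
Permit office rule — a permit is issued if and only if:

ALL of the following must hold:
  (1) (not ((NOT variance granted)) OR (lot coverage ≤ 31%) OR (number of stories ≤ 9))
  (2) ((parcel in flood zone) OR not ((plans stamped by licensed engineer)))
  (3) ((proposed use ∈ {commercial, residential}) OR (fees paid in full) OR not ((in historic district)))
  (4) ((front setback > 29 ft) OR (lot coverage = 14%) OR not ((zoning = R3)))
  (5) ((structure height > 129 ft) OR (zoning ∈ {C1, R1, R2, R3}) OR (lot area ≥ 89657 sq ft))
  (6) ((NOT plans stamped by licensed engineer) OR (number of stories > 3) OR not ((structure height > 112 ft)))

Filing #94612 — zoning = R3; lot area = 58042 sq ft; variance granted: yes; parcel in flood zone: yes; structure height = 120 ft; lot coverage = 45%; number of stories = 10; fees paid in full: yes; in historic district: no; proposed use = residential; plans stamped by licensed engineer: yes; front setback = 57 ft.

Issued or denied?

Atomic conditions:
  NOT variance granted: yes → false
  lot coverage ≤ 31%: 45 ≤ 31 is false
  number of stories ≤ 9: 10 ≤ 9 is false
  parcel in flood zone: yes → true
  plans stamped by licensed engineer: yes → true
  proposed use ∈ {commercial, residential}: residential is in the set → true
  fees paid in full: yes → true
  in historic district: no → false
  front setback > 29 ft: 57 > 29 is true
  lot coverage = 14%: 45 == 14 is false
  zoning = R3: R3 == R3 is true
  structure height > 129 ft: 120 > 129 is false
  zoning ∈ {C1, R1, R2, R3}: R3 is in the set → true
  lot area ≥ 89657 sq ft: 58042 ≥ 89657 is false
  NOT plans stamped by licensed engineer: yes → false
  number of stories > 3: 10 > 3 is true
  structure height > 112 ft: 120 > 112 is true
Combine:
[1.1] NOT false = true
[1] true OR false OR false = true
[2.2] NOT true = false
[2] true OR false = true
[3.3] NOT false = true
[3] true OR true OR true = true
[4.3] NOT true = false
[4] true OR false OR false = true
[5] false OR true OR false = true
[6.3] NOT true = false
[6] false OR true OR false = true
[root] true AND true AND true AND true AND true AND true = true
Overall: true → issued

Issued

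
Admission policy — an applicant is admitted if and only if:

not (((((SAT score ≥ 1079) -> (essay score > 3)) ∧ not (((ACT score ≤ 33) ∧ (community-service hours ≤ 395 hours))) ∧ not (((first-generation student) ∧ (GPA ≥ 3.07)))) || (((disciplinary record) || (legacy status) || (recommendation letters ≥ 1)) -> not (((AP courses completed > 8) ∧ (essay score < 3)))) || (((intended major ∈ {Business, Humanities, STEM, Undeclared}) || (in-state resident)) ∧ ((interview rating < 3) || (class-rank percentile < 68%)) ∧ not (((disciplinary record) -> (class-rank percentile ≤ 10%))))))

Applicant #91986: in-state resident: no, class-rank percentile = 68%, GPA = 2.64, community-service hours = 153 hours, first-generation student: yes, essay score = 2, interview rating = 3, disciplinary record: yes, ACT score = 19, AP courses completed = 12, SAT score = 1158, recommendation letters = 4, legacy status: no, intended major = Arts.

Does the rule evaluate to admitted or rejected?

Admitted

Atomic conditions:
  SAT score ≥ 1079: 1158 ≥ 1079 is true
  essay score > 3: 2 > 3 is false
  ACT score ≤ 33: 19 ≤ 33 is true
  community-service hours ≤ 395 hours: 153 ≤ 395 is true
  first-generation student: yes → true
  GPA ≥ 3.07: 2.64 ≥ 3.07 is false
  disciplinary record: yes → true
  legacy status: no → false
  recommendation letters ≥ 1: 4 ≥ 1 is true
  AP courses completed > 8: 12 > 8 is true
  essay score < 3: 2 < 3 is true
  intended major ∈ {Business, Humanities, STEM, Undeclared}: Arts is not in the set → false
  in-state resident: no → false
  interview rating < 3: 3 < 3 is false
  class-rank percentile < 68%: 68 < 68 is false
  class-rank percentile ≤ 10%: 68 ≤ 10 is false
Combine:
[1.1.1] true → false = false
[1.1.2.1] true AND true = true
[1.1.2] NOT true = false
[1.1.3.1] true AND false = false
[1.1.3] NOT false = true
[1.1] false AND false AND true = false
[1.2.1] true OR false OR true = true
[1.2.2.1] true AND true = true
[1.2.2] NOT true = false
[1.2] true → false = false
[1.3.1] false OR false = false
[1.3.2] false OR false = false
[1.3.3.1] true → false = false
[1.3.3] NOT false = true
[1.3] false AND false AND true = false
[1] false OR false OR false = false
[root] NOT false = true
Overall: true → admitted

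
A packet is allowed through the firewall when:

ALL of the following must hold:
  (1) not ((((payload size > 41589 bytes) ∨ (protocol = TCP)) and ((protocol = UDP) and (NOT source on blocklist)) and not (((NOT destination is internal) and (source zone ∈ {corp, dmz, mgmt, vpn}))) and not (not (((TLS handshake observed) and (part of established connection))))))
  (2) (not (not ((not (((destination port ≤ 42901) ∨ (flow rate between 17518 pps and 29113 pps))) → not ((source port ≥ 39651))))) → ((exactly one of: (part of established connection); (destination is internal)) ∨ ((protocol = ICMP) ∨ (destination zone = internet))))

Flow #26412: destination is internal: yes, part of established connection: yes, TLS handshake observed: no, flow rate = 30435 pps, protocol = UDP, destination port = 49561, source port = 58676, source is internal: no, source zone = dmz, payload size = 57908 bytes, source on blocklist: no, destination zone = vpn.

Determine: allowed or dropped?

Atomic conditions:
  payload size > 41589 bytes: 57908 > 41589 is true
  protocol = TCP: UDP == TCP is false
  protocol = UDP: UDP == UDP is true
  NOT source on blocklist: no → true
  NOT destination is internal: yes → false
  source zone ∈ {corp, dmz, mgmt, vpn}: dmz is in the set → true
  TLS handshake observed: no → false
  part of established connection: yes → true
  destination port ≤ 42901: 49561 ≤ 42901 is false
  flow rate between 17518 pps and 29113 pps: 30435 in [17518, 29113] is false
  source port ≥ 39651: 58676 ≥ 39651 is true
  destination is internal: yes → true
  protocol = ICMP: UDP == ICMP is false
  destination zone = internet: vpn == internet is false
Combine:
[1.1.1] true OR false = true
[1.1.2] true AND true = true
[1.1.3.1] false AND true = false
[1.1.3] NOT false = true
[1.1.4.1.1] false AND true = false
[1.1.4.1] NOT false = true
[1.1.4] NOT true = false
[1.1] true AND true AND true AND false = false
[1] NOT false = true
[2.1.1.1.1.1] false OR false = false
[2.1.1.1.1] NOT false = true
[2.1.1.1.2] NOT true = false
[2.1.1.1] true → false = false
[2.1.1] NOT false = true
[2.1] NOT true = false
[2.2.1] exactly-one(true, true) = false
[2.2.2] false OR false = false
[2.2] false OR false = false
[2] false → false (antecedent false ⇒ implication holds) = true
[root] true AND true = true
Overall: true → allowed

Allowed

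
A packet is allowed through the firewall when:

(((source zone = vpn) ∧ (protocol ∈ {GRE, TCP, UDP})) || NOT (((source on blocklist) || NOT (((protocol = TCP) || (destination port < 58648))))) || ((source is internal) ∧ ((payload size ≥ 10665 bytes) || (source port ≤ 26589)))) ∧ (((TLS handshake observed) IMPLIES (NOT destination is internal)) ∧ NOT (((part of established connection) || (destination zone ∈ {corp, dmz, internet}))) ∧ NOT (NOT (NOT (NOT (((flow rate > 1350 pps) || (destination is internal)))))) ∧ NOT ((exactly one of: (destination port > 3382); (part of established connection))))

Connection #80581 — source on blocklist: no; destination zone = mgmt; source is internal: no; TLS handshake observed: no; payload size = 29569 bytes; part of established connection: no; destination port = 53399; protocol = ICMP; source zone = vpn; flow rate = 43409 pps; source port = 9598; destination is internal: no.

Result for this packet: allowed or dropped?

Atomic conditions:
  source zone = vpn: vpn == vpn is true
  protocol ∈ {GRE, TCP, UDP}: ICMP is not in the set → false
  source on blocklist: no → false
  protocol = TCP: ICMP == TCP is false
  destination port < 58648: 53399 < 58648 is true
  source is internal: no → false
  payload size ≥ 10665 bytes: 29569 ≥ 10665 is true
  source port ≤ 26589: 9598 ≤ 26589 is true
  TLS handshake observed: no → false
  NOT destination is internal: no → true
  part of established connection: no → false
  destination zone ∈ {corp, dmz, internet}: mgmt is not in the set → false
  flow rate > 1350 pps: 43409 > 1350 is true
  destination is internal: no → false
  destination port > 3382: 53399 > 3382 is true
Combine:
[1.1] true AND false = false
[1.2.1.2.1] false OR true = true
[1.2.1.2] NOT true = false
[1.2.1] false OR false = false
[1.2] NOT false = true
[1.3.2] true OR true = true
[1.3] false AND true = false
[1] false OR true OR false = true
[2.1] false → true (antecedent false ⇒ implication holds) = true
[2.2.1] false OR false = false
[2.2] NOT false = true
[2.3.1.1.1.1] true OR false = true
[2.3.1.1.1] NOT true = false
[2.3.1.1] NOT false = true
[2.3.1] NOT true = false
[2.3] NOT false = true
[2.4.1] exactly-one(true, false) = true
[2.4] NOT true = false
[2] true AND true AND true AND false = false
[root] true AND false = false
Overall: false → dropped

Dropped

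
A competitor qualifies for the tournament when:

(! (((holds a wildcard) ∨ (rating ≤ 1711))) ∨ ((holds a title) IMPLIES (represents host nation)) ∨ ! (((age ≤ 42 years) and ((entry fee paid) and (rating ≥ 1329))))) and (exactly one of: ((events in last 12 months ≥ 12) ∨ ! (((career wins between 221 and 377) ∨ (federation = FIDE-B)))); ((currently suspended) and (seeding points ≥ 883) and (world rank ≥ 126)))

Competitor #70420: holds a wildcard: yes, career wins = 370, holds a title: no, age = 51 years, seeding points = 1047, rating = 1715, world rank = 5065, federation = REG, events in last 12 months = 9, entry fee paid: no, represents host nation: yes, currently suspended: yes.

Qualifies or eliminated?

Qualifies

Atomic conditions:
  holds a wildcard: yes → true
  rating ≤ 1711: 1715 ≤ 1711 is false
  holds a title: no → false
  represents host nation: yes → true
  age ≤ 42 years: 51 ≤ 42 is false
  entry fee paid: no → false
  rating ≥ 1329: 1715 ≥ 1329 is true
  events in last 12 months ≥ 12: 9 ≥ 12 is false
  career wins between 221 and 377: 370 in [221, 377] is true
  federation = FIDE-B: REG == FIDE-B is false
  currently suspended: yes → true
  seeding points ≥ 883: 1047 ≥ 883 is true
  world rank ≥ 126: 5065 ≥ 126 is true
Combine:
[1.1.1] true OR false = true
[1.1] NOT true = false
[1.2] false → true (antecedent false ⇒ implication holds) = true
[1.3.1.2] false AND true = false
[1.3.1] false AND false = false
[1.3] NOT false = true
[1] false OR true OR true = true
[2.1.2.1] true OR false = true
[2.1.2] NOT true = false
[2.1] false OR false = false
[2.2] true AND true AND true = true
[2] exactly-one(false, true) = true
[root] true AND true = true
Overall: true → qualifies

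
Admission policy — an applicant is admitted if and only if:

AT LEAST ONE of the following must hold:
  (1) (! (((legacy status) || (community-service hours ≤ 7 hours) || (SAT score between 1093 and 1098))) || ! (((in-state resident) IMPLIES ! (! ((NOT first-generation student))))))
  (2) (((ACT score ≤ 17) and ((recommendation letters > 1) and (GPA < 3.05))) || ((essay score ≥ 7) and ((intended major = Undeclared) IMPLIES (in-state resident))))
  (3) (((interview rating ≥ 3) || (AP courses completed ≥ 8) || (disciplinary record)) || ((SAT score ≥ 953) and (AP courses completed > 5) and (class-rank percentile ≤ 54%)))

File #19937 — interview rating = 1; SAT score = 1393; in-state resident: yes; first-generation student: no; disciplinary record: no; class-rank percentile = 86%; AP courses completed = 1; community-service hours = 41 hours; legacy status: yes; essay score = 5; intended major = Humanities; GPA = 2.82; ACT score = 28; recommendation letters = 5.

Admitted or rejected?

Rejected

Atomic conditions:
  legacy status: yes → true
  community-service hours ≤ 7 hours: 41 ≤ 7 is false
  SAT score between 1093 and 1098: 1393 in [1093, 1098] is false
  in-state resident: yes → true
  NOT first-generation student: no → true
  ACT score ≤ 17: 28 ≤ 17 is false
  recommendation letters > 1: 5 > 1 is true
  GPA < 3.05: 2.82 < 3.05 is true
  essay score ≥ 7: 5 ≥ 7 is false
  intended major = Undeclared: Humanities == Undeclared is false
  interview rating ≥ 3: 1 ≥ 3 is false
  AP courses completed ≥ 8: 1 ≥ 8 is false
  disciplinary record: no → false
  SAT score ≥ 953: 1393 ≥ 953 is true
  AP courses completed > 5: 1 > 5 is false
  class-rank percentile ≤ 54%: 86 ≤ 54 is false
Combine:
[1.1.1] true OR false OR false = true
[1.1] NOT true = false
[1.2.1.2.1] NOT true = false
[1.2.1.2] NOT false = true
[1.2.1] true → true = true
[1.2] NOT true = false
[1] false OR false = false
[2.1.2] true AND true = true
[2.1] false AND true = false
[2.2.2] false → true (antecedent false ⇒ implication holds) = true
[2.2] false AND true = false
[2] false OR false = false
[3.1] false OR false OR false = false
[3.2] true AND false AND false = false
[3] false OR false = false
[root] false OR false OR false = false
Overall: false → rejected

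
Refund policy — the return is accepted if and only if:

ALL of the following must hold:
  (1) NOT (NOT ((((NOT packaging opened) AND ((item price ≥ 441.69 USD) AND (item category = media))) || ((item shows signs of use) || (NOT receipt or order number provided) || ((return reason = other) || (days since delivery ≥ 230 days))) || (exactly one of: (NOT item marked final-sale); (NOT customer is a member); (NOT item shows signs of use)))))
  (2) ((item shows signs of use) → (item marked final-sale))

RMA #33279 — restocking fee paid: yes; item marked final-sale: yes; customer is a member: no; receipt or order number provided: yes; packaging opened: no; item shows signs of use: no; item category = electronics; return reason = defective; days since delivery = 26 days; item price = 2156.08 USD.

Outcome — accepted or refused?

Refused

Atomic conditions:
  NOT packaging opened: no → true
  item price ≥ 441.69 USD: 2156.08 ≥ 441.69 is true
  item category = media: electronics == media is false
  item shows signs of use: no → false
  NOT receipt or order number provided: yes → false
  return reason = other: defective == other is false
  days since delivery ≥ 230 days: 26 ≥ 230 is false
  NOT item marked final-sale: yes → false
  NOT customer is a member: no → true
  NOT item shows signs of use: no → true
  item marked final-sale: yes → true
Combine:
[1.1.1.1.2] true AND false = false
[1.1.1.1] true AND false = false
[1.1.1.2.3] false OR false = false
[1.1.1.2] false OR false OR false = false
[1.1.1.3] exactly-one(false, true, true) = false
[1.1.1] false OR false OR false = false
[1.1] NOT false = true
[1] NOT true = false
[2] false → true (antecedent false ⇒ implication holds) = true
[root] false AND true = false
Overall: false → refused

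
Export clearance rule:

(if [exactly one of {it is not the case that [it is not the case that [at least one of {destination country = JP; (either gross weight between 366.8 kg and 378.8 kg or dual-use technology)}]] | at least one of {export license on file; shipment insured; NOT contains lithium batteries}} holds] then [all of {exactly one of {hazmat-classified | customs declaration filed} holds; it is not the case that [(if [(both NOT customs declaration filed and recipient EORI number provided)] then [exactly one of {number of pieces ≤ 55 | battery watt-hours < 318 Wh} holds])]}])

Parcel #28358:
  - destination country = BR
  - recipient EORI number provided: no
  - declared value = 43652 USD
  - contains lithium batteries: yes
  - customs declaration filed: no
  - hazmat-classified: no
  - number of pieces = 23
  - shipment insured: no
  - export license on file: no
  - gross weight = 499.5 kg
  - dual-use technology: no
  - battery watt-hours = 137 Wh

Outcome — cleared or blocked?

Atomic conditions:
  destination country = JP: BR == JP is false
  gross weight between 366.8 kg and 378.8 kg: 499.5 in [366.8, 378.8] is false
  dual-use technology: no → false
  export license on file: no → false
  shipment insured: no → false
  NOT contains lithium batteries: yes → false
  hazmat-classified: no → false
  customs declaration filed: no → false
  NOT customs declaration filed: no → true
  recipient EORI number provided: no → false
  number of pieces ≤ 55: 23 ≤ 55 is true
  battery watt-hours < 318 Wh: 137 < 318 is true
Combine:
[1.1.1.1.2] false OR false = false
[1.1.1.1] false OR false = false
[1.1.1] NOT false = true
[1.1] NOT true = false
[1.2] false OR false OR false = false
[1] exactly-one(false, false) = false
[2.1] exactly-one(false, false) = false
[2.2.1.1] true AND false = false
[2.2.1.2] exactly-one(true, true) = false
[2.2.1] false → false (antecedent false ⇒ implication holds) = true
[2.2] NOT true = false
[2] false AND false = false
[root] false → false (antecedent false ⇒ implication holds) = true
Overall: true → cleared

Cleared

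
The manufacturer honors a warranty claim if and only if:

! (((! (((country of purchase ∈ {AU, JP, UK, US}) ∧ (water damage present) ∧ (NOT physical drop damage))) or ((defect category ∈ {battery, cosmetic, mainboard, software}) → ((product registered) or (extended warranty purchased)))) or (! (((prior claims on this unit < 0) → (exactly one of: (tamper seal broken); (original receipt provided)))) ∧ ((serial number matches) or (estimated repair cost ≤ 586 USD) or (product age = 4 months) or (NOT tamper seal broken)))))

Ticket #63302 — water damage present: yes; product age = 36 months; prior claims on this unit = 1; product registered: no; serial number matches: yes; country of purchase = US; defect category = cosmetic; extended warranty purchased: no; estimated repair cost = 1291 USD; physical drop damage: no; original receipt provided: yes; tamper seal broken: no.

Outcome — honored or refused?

Honored

Atomic conditions:
  country of purchase ∈ {AU, JP, UK, US}: US is in the set → true
  water damage present: yes → true
  NOT physical drop damage: no → true
  defect category ∈ {battery, cosmetic, mainboard, software}: cosmetic is in the set → true
  product registered: no → false
  extended warranty purchased: no → false
  prior claims on this unit < 0: 1 < 0 is false
  tamper seal broken: no → false
  original receipt provided: yes → true
  serial number matches: yes → true
  estimated repair cost ≤ 586 USD: 1291 ≤ 586 is false
  product age = 4 months: 36 == 4 is false
  NOT tamper seal broken: no → true
Combine:
[1.1.1.1] true AND true AND true = true
[1.1.1] NOT true = false
[1.1.2.2] false OR false = false
[1.1.2] true → false = false
[1.1] false OR false = false
[1.2.1.1.2] exactly-one(false, true) = true
[1.2.1.1] false → true (antecedent false ⇒ implication holds) = true
[1.2.1] NOT true = false
[1.2.2] true OR false OR false OR true = true
[1.2] false AND true = false
[1] false OR false = false
[root] NOT false = true
Overall: true → honored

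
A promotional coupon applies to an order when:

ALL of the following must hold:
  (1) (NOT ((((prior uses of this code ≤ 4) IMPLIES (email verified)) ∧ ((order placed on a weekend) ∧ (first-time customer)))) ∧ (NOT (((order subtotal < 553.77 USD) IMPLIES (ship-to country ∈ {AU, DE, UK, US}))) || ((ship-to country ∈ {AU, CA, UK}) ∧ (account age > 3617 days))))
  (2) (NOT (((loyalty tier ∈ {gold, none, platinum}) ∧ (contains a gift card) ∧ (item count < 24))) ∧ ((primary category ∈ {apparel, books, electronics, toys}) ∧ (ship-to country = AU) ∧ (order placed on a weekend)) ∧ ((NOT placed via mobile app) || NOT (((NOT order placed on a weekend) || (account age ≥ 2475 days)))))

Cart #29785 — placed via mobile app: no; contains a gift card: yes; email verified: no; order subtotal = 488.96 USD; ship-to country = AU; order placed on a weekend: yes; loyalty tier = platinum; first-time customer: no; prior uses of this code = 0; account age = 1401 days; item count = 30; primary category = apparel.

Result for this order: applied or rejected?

Rejected

Atomic conditions:
  prior uses of this code ≤ 4: 0 ≤ 4 is true
  email verified: no → false
  order placed on a weekend: yes → true
  first-time customer: no → false
  order subtotal < 553.77 USD: 488.96 < 553.77 is true
  ship-to country ∈ {AU, DE, UK, US}: AU is in the set → true
  ship-to country ∈ {AU, CA, UK}: AU is in the set → true
  account age > 3617 days: 1401 > 3617 is false
  loyalty tier ∈ {gold, none, platinum}: platinum is in the set → true
  contains a gift card: yes → true
  item count < 24: 30 < 24 is false
  primary category ∈ {apparel, books, electronics, toys}: apparel is in the set → true
  ship-to country = AU: AU == AU is true
  NOT placed via mobile app: no → true
  NOT order placed on a weekend: yes → false
  account age ≥ 2475 days: 1401 ≥ 2475 is false
Combine:
[1.1.1.1] true → false = false
[1.1.1.2] true AND false = false
[1.1.1] false AND false = false
[1.1] NOT false = true
[1.2.1.1] true → true = true
[1.2.1] NOT true = false
[1.2.2] true AND false = false
[1.2] false OR false = false
[1] true AND false = false
[2.1.1] true AND true AND false = false
[2.1] NOT false = true
[2.2] true AND true AND true = true
[2.3.2.1] false OR false = false
[2.3.2] NOT false = true
[2.3] true OR true = true
[2] true AND true AND true = true
[root] false AND true = false
Overall: false → rejected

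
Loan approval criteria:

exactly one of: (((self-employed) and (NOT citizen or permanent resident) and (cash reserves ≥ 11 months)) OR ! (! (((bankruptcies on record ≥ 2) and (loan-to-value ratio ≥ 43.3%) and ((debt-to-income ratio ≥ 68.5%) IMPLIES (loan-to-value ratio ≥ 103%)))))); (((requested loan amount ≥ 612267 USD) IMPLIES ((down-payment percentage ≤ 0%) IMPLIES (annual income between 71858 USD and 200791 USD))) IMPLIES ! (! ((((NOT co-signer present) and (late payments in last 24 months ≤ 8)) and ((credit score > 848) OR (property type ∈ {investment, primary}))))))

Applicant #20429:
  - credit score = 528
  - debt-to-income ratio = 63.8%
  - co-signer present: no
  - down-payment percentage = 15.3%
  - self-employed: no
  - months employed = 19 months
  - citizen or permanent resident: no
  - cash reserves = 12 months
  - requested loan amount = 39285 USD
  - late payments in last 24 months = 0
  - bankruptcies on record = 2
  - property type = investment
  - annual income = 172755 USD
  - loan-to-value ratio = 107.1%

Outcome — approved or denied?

Denied

Atomic conditions:
  self-employed: no → false
  NOT citizen or permanent resident: no → true
  cash reserves ≥ 11 months: 12 ≥ 11 is true
  bankruptcies on record ≥ 2: 2 ≥ 2 is true
  loan-to-value ratio ≥ 43.3%: 107.1 ≥ 43.3 is true
  debt-to-income ratio ≥ 68.5%: 63.8 ≥ 68.5 is false
  loan-to-value ratio ≥ 103%: 107.1 ≥ 103 is true
  requested loan amount ≥ 612267 USD: 39285 ≥ 612267 is false
  down-payment percentage ≤ 0%: 15.3 ≤ 0 is false
  annual income between 71858 USD and 200791 USD: 172755 in [71858, 200791] is true
  NOT co-signer present: no → true
  late payments in last 24 months ≤ 8: 0 ≤ 8 is true
  credit score > 848: 528 > 848 is false
  property type ∈ {investment, primary}: investment is in the set → true
Combine:
[1.1] false AND true AND true = false
[1.2.1.1.3] false → true (antecedent false ⇒ implication holds) = true
[1.2.1.1] true AND true AND true = true
[1.2.1] NOT true = false
[1.2] NOT false = true
[1] false OR true = true
[2.1.2] false → true (antecedent false ⇒ implication holds) = true
[2.1] false → true (antecedent false ⇒ implication holds) = true
[2.2.1.1.1] true AND true = true
[2.2.1.1.2] false OR true = true
[2.2.1.1] true AND true = true
[2.2.1] NOT true = false
[2.2] NOT false = true
[2] true → true = true
[root] exactly-one(true, true) = false
Overall: false → denied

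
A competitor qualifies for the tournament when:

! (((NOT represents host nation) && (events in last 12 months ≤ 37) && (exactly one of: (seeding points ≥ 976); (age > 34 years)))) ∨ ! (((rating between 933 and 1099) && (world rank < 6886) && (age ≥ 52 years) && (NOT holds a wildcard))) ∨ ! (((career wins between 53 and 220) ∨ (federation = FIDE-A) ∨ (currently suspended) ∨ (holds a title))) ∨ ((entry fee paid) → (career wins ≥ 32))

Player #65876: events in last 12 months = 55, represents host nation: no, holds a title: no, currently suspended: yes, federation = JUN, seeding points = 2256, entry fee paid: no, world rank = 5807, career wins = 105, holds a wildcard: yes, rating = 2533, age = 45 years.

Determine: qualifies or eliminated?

Atomic conditions:
  NOT represents host nation: no → true
  events in last 12 months ≤ 37: 55 ≤ 37 is false
  seeding points ≥ 976: 2256 ≥ 976 is true
  age > 34 years: 45 > 34 is true
  rating between 933 and 1099: 2533 in [933, 1099] is false
  world rank < 6886: 5807 < 6886 is true
  age ≥ 52 years: 45 ≥ 52 is false
  NOT holds a wildcard: yes → false
  career wins between 53 and 220: 105 in [53, 220] is true
  federation = FIDE-A: JUN == FIDE-A is false
  currently suspended: yes → true
  holds a title: no → false
  entry fee paid: no → false
  career wins ≥ 32: 105 ≥ 32 is true
Combine:
[1.1.3] exactly-one(true, true) = false
[1.1] true AND false AND false = false
[1] NOT false = true
[2.1] false AND true AND false AND false = false
[2] NOT false = true
[3.1] true OR false OR true OR false = true
[3] NOT true = false
[4] false → true (antecedent false ⇒ implication holds) = true
[root] true OR true OR false OR true = true
Overall: true → qualifies

Qualifies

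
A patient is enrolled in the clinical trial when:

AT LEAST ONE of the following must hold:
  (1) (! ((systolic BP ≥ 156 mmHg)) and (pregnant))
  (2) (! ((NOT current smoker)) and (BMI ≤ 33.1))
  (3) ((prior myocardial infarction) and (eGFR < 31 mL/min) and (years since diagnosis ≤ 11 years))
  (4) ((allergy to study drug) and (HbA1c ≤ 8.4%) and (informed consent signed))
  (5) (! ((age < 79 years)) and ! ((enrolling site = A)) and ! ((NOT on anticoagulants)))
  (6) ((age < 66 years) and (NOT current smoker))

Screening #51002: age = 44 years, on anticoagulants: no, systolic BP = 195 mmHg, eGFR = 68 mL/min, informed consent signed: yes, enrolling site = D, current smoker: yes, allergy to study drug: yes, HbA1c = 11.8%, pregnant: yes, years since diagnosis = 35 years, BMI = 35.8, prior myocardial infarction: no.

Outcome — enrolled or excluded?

Atomic conditions:
  systolic BP ≥ 156 mmHg: 195 ≥ 156 is true
  pregnant: yes → true
  NOT current smoker: yes → false
  BMI ≤ 33.1: 35.8 ≤ 33.1 is false
  prior myocardial infarction: no → false
  eGFR < 31 mL/min: 68 < 31 is false
  years since diagnosis ≤ 11 years: 35 ≤ 11 is false
  allergy to study drug: yes → true
  HbA1c ≤ 8.4%: 11.8 ≤ 8.4 is false
  informed consent signed: yes → true
  age < 79 years: 44 < 79 is true
  enrolling site = A: D == A is false
  NOT on anticoagulants: no → true
  age < 66 years: 44 < 66 is true
Combine:
[1.1] NOT true = false
[1] false AND true = false
[2.1] NOT false = true
[2] true AND false = false
[3] false AND false AND false = false
[4] true AND false AND true = false
[5.1] NOT true = false
[5.2] NOT false = true
[5.3] NOT true = false
[5] false AND true AND false = false
[6] true AND false = false
[root] false OR false OR false OR false OR false OR false = false
Overall: false → excluded

Excluded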